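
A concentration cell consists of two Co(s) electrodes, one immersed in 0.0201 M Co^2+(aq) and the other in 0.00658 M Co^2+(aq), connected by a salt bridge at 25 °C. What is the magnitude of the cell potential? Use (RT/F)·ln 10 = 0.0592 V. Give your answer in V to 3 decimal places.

For a concentration cell E°cell = 0, since both electrodes use the same couple.
The compartment with the higher Co^2+(aq) concentration (0.0201 M) acts as the cathode; ions are reduced there and produced at the dilute (0.00658 M) anode.
With n = 2, Ecell = −(0.0592/2)·log([dilute]/[conc]) = −(0.0592/2)·log(0.00658/0.0201) = +0.014 V.

0.014 V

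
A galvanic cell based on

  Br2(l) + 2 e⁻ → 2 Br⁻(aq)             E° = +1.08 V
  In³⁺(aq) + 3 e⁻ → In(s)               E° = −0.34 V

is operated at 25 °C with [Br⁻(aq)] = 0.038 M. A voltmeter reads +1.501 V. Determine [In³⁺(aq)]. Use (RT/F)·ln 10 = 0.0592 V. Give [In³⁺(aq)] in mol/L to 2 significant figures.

1.4 M

Br₂/Br⁻ is the cathode (higher E°); E°cell = +1.08 − (−0.34) = +1.42 V with n = 6.
Since E = E° − (0.0592/n)·log Q, log Q = n(E° − E)/0.0592 = −8.209.
For 3 Br2(l) + 2 In(s) → 6 Br⁻(aq) + 2 In³⁺(aq), the reaction quotient is Q = [Br⁻(aq)]^6·[In³⁺(aq)]^2.
Solving for the unknown gives log [In³⁺(aq)] = 0.156, so [In³⁺(aq)] ≈ 1.4 M.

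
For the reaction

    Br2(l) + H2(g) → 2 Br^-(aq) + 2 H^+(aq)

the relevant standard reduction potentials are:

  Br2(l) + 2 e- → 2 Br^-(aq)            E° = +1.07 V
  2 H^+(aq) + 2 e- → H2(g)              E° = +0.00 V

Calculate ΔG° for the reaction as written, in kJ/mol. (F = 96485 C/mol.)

−206 kJ/mol

In the reaction as written Br2(l) is reduced, so the Br₂/Br⁻ couple is the cathode and 2H⁺/H₂ is the anode.
E°cell = +1.07 − (+0.00) = +1.07 V; balancing electrons gives n = 2.
ΔG° = −nFE°cell = −(2)(96485)(+1.07) J/mol = −206 kJ/mol.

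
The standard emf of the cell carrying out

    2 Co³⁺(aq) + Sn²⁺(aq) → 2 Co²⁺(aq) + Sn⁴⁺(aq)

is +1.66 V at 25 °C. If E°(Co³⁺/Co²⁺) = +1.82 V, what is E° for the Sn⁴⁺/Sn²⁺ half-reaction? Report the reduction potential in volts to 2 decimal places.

In the reaction as written the Co³⁺/Co²⁺ couple is reduced (cathode) and Sn⁴⁺/Sn²⁺ is oxidized (anode), so E°cell = E°(Co³⁺/Co²⁺) − E°(Sn⁴⁺/Sn²⁺).
E°(Sn⁴⁺/Sn²⁺) = E°(cathode) − E°cell = +1.82 − (+1.66) = +0.16 V.

+0.16 V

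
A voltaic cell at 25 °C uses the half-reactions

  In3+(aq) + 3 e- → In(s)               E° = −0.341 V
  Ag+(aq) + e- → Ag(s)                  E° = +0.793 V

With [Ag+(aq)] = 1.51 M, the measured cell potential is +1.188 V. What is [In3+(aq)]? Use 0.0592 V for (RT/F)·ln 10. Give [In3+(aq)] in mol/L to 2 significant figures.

Ag⁺/Ag is the cathode (higher E°); E°cell = +0.793 − (−0.341) = +1.134 V with n = 3.
Rearranging E = E° − (0.0592/n)·log Q gives log Q = 3(+1.134 − (+1.188))/0.0592 = −2.736.
For 3 Ag+(aq) + In(s) → 3 Ag(s) + In3+(aq), the reaction quotient is Q = [In3+(aq)] / [Ag+(aq)]^3.
Isolating [In3+(aq)] in Q = 10^{−2.736} yields log [In3+(aq)] = −2.199, i.e. 0.0063 M.

0.0063 M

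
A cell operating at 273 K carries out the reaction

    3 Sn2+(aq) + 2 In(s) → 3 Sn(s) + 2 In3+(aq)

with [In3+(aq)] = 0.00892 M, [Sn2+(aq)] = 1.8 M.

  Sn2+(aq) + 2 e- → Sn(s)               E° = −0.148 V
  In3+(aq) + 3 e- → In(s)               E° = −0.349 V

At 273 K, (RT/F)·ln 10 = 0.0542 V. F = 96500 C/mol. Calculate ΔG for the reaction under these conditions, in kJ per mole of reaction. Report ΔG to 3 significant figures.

−142 kJ/mol

E°cell = −0.148 − (−0.349) = +0.201 V; the balanced reaction transfers n = 6 electrons.
The reaction quotient is [In3+(aq)]^2 / [Sn2+(aq)]^3 = 1.36×10^−5; by Nernst, E = +0.201 − (0.0542/6)(−4.865) = +0.2449 V.
Finally ΔG = −nFE = −(6)(96500 C/mol)(+0.2449 V) = −142 kJ/mol.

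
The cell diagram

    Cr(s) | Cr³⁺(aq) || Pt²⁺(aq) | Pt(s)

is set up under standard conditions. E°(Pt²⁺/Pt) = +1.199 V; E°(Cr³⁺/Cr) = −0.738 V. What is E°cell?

+1.937 V

By convention the left-hand electrode in cell notation is the anode (oxidation) and the right-hand electrode is the cathode (reduction).
E°cell = E°(right) − E°(left) = +1.199 − (−0.738) = +1.937 V.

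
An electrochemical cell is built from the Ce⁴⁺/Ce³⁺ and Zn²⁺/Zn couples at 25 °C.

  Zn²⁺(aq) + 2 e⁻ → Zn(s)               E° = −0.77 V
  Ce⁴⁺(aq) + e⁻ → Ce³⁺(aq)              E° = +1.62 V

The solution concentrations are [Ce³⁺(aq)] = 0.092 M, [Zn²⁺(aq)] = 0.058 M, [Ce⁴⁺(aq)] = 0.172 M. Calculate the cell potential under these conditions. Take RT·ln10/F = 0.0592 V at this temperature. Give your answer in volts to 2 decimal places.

+2.44 V

The Ce⁴⁺/Ce³⁺ couple has the more positive E°, so it is the cathode; Zn²⁺/Zn is the anode.
E°cell = +1.62 − (−0.77) = +2.39 V, with n = 2 electrons transferred.
For the overall reaction 2 Ce⁴⁺(aq) + Zn(s) → 2 Ce³⁺(aq) + Zn²⁺(aq), Q = ([Ce³⁺(aq)]^2·[Zn²⁺(aq)]) / [Ce⁴⁺(aq)]^2 = 0.0166, giving log Q = −1.780.
E = E° − (0.0592/n)·log Q = +2.39 − (0.0592/2)(−1.780) = +2.44 V.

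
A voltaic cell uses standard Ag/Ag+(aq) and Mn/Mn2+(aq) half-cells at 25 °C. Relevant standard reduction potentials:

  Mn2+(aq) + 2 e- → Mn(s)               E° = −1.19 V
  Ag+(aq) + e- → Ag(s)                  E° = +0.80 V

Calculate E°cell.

The Ag⁺/Ag couple has the higher E°, so Ag ion is reduced (cathode) and Mn is oxidized (anode).
E°cell = E°(cathode) − E°(anode) = +0.80 − (−1.19) = +1.99 V.

+1.99 V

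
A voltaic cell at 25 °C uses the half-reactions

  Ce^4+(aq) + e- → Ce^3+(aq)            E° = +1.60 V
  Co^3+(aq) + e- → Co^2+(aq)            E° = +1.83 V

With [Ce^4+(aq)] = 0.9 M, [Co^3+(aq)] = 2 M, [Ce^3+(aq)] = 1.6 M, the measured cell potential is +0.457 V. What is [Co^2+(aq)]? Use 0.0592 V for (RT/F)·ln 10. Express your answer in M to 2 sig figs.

0.00052 M

With Co³⁺/Co²⁺ at the cathode and Ce⁴⁺/Ce³⁺ at the anode, E°cell = +1.83 − (+1.60) = +0.23 V (n = 1).
Rearranging E = E° − (0.0592/n)·log Q gives log Q = 1(+0.23 − (+0.457))/0.0592 = −3.834.
The balanced reaction is Co^3+(aq) + Ce^3+(aq) → Co^2+(aq) + Ce^4+(aq), so Q = ([Co^2+(aq)]·[Ce^4+(aq)]) / ([Co^3+(aq)]·[Ce^3+(aq)]).
Solving for the unknown gives log [Co^2+(aq)] = −3.283, so [Co^2+(aq)] ≈ 0.00052 M.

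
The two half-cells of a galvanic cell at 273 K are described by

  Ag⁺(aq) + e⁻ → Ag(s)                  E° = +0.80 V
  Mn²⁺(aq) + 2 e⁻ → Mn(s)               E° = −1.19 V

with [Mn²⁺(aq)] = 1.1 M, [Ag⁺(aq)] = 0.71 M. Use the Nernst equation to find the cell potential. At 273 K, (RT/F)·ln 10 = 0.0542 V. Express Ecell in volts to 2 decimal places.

The Ag⁺/Ag couple has the more positive E°, so it is the cathode; Mn²⁺/Mn is the anode.
E°cell = +0.80 − (−1.19) = +1.99 V, with n = 2 electrons transferred.
The balanced reaction is 2 Ag⁺(aq) + Mn(s) → 2 Ag(s) + Mn²⁺(aq), so Q = [Mn²⁺(aq)] / [Ag⁺(aq)]^2 = 2.18 and log Q = 0.339.
By the Nernst equation, E = +1.99 − (0.0542/2)·(0.339) = +1.98 V.

+1.98 V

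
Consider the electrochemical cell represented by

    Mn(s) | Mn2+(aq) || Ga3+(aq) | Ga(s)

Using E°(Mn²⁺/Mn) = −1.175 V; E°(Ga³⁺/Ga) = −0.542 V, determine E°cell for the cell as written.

+0.633 V

By convention the left-hand electrode in cell notation is the anode (oxidation) and the right-hand electrode is the cathode (reduction).
E°cell = E°(right) − E°(left) = −0.542 − (−1.175) = +0.633 V.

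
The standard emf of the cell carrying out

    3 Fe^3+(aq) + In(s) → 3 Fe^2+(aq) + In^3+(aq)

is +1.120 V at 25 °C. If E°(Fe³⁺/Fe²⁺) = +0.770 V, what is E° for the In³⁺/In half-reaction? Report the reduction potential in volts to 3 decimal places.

−0.350 V

In the reaction as written the Fe³⁺/Fe²⁺ couple is reduced (cathode) and In³⁺/In is oxidized (anode), so E°cell = E°(Fe³⁺/Fe²⁺) − E°(In³⁺/In).
E°(In³⁺/In) = E°(cathode) − E°cell = +0.770 − (+1.120) = −0.350 V.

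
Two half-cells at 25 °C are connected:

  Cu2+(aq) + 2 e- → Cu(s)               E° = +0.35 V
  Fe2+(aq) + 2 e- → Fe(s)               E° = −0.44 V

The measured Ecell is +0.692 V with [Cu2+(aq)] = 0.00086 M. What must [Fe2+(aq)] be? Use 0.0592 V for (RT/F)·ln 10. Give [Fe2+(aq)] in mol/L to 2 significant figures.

1.8 M

The Cu²⁺/Cu couple has the larger reduction potential, so it is the cathode: E°cell = +0.35 − (−0.44) = +0.79 V and n = 2.
Since E = E° − (0.0592/n)·log Q, log Q = n(E° − E)/0.0592 = 3.311.
For Cu2+(aq) + Fe(s) → Cu(s) + Fe2+(aq), the reaction quotient is Q = [Fe2+(aq)] / [Cu2+(aq)].
Substituting the known concentrations and solving, log [Fe2+(aq)] = 0.245 and [Fe2+(aq)] = 1.8 M.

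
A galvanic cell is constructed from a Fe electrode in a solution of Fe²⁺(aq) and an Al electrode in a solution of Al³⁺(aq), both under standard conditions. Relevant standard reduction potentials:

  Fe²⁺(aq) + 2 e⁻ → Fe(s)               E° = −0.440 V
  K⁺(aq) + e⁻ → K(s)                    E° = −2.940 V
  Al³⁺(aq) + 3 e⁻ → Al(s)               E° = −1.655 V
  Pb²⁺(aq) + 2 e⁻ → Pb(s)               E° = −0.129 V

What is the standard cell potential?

+1.215 V

The Fe²⁺/Fe couple has the higher E°, so Fe ion is reduced (cathode) and Al is oxidized (anode).
E°cell = E°(cathode) − E°(anode) = −0.440 − (−1.655) = +1.215 V.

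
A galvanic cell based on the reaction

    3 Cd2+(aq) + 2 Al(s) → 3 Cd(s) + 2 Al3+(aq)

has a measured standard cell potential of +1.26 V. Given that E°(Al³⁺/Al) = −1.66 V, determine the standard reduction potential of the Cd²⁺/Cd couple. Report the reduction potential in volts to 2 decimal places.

−0.40 V

In the reaction as written the Cd²⁺/Cd couple is reduced (cathode) and Al³⁺/Al is oxidized (anode), so E°cell = E°(Cd²⁺/Cd) − E°(Al³⁺/Al).
E°(Cd²⁺/Cd) = E°cell + E°(anode) = +1.26 + (−1.66) = −0.40 V.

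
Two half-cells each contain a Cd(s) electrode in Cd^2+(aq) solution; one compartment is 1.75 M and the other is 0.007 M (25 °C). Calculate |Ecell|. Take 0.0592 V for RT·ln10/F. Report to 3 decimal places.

0.071 V

For a concentration cell E°cell = 0, since both electrodes use the same couple.
The compartment with the higher Cd^2+(aq) concentration (1.75 M) acts as the cathode; ions are reduced there and produced at the dilute (0.007 M) anode.
With n = 2, Ecell = −(0.0592/2)·log([dilute]/[conc]) = −(0.0592/2)·log(0.007/1.75) = +0.071 V.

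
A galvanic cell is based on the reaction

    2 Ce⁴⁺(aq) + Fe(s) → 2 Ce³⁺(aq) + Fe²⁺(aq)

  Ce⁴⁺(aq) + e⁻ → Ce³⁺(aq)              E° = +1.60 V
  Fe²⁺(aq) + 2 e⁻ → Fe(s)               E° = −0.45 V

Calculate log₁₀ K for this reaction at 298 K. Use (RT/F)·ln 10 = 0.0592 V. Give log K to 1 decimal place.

The Ce⁴⁺/Ce³⁺ couple is reduced (cathode); E°cell = +1.60 − (−0.45) = +2.05 V with n = 2.
At equilibrium E = 0, so log K = nE°cell / 0.0592 = (2)(+2.05) / 0.0592 = 69.3.

log K = 69.3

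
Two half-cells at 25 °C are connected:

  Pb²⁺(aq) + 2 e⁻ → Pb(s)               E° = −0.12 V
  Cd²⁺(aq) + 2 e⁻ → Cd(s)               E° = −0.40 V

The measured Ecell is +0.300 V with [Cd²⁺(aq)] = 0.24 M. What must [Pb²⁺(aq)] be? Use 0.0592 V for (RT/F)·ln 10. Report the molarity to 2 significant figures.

1.1 M

With Pb²⁺/Pb at the cathode and Cd²⁺/Cd at the anode, E°cell = −0.12 − (−0.40) = +0.28 V (n = 2).
Rearranging E = E° − (0.0592/n)·log Q gives log Q = 2(+0.28 − (+0.300))/0.0592 = −0.676.
For Pb²⁺(aq) + Cd(s) → Pb(s) + Cd²⁺(aq), the reaction quotient is Q = [Cd²⁺(aq)] / [Pb²⁺(aq)].
Substituting the known concentrations and solving, log [Pb²⁺(aq)] = 0.056 and [Pb²⁺(aq)] = 1.1 M.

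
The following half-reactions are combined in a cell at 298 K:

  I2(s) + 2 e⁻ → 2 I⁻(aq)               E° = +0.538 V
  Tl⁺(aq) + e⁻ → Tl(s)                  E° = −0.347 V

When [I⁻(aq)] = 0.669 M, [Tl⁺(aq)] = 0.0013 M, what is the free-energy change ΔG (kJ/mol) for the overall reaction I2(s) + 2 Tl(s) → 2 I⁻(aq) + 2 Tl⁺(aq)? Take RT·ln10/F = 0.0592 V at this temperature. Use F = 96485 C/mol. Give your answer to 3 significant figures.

The standard cell potential is +0.538 − (−0.347) = +0.885 V, with n = 2 electrons in the balanced equation.
Here Q = [I⁻(aq)]^2·[Tl⁺(aq)]^2 = 7.56×10^−7 (log Q = −6.121), giving E = +0.885 − (0.0592/2)·(−6.121) = +1.0662 V.
ΔG = −nFE = −(2)(96485)(+1.0662) J/mol = −206 kJ/mol.

−206 kJ/mol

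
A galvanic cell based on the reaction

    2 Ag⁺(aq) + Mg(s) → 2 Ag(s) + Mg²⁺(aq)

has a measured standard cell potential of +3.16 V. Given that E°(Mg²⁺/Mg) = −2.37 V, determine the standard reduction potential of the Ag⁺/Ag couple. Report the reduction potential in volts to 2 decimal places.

In the reaction as written the Ag⁺/Ag couple is reduced (cathode) and Mg²⁺/Mg is oxidized (anode), so E°cell = E°(Ag⁺/Ag) − E°(Mg²⁺/Mg).
E°(Ag⁺/Ag) = E°cell + E°(anode) = +3.16 + (−2.37) = +0.79 V.

+0.79 V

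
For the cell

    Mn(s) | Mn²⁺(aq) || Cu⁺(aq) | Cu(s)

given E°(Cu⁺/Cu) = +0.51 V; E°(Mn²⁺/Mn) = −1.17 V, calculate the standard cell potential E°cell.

By convention the left-hand electrode in cell notation is the anode (oxidation) and the right-hand electrode is the cathode (reduction).
E°cell = E°(right) − E°(left) = +0.51 − (−1.17) = +1.68 V.

+1.68 V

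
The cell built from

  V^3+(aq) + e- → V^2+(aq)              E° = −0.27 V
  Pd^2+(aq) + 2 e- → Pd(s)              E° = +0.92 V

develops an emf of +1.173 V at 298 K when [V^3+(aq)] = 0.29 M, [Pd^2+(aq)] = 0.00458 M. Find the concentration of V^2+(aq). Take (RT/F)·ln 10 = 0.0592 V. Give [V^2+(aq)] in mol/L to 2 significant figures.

2.2 M

Pd²⁺/Pd is the cathode (higher E°); E°cell = +0.92 − (−0.27) = +1.19 V with n = 2.
From the Nernst equation, log Q = n(E° − E)/0.0592 = 2·(+1.19 − (+1.173))/0.0592 = 0.574.
The balanced reaction is Pd^2+(aq) + 2 V^2+(aq) → Pd(s) + 2 V^3+(aq), so Q = [V^3+(aq)]^2 / ([Pd^2+(aq)]·[V^2+(aq)]^2).
Substituting the known concentrations and solving, log [V^2+(aq)] = 0.345 and [V^2+(aq)] = 2.2 M.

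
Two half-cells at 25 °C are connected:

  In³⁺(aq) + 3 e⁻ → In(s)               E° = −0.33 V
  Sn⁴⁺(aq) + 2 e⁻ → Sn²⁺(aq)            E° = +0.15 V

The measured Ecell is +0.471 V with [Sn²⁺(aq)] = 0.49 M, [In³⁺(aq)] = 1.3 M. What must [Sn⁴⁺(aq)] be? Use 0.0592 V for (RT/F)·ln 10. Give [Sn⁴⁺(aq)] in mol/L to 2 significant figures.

With Sn⁴⁺/Sn²⁺ at the cathode and In³⁺/In at the anode, E°cell = +0.15 − (−0.33) = +0.48 V (n = 6).
From the Nernst equation, log Q = n(E° − E)/0.0592 = 6·(+0.48 − (+0.471))/0.0592 = 0.912.
For 3 Sn⁴⁺(aq) + 2 In(s) → 3 Sn²⁺(aq) + 2 In³⁺(aq), the reaction quotient is Q = ([Sn²⁺(aq)]^3·[In³⁺(aq)]^2) / [Sn⁴⁺(aq)]^3.
Solving for the unknown gives log [Sn⁴⁺(aq)] = −0.538, so [Sn⁴⁺(aq)] ≈ 0.29 M.

0.29 M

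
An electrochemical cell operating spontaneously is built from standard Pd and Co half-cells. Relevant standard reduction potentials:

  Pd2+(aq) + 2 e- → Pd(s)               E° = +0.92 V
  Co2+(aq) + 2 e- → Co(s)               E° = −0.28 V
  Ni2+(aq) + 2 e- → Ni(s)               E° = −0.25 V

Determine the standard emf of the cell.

The Pd²⁺/Pd couple has the higher E°, so Pd ion is reduced (cathode) and Co is oxidized (anode).
E°cell = E°(cathode) − E°(anode) = +0.92 − (−0.28) = +1.20 V.

+1.20 V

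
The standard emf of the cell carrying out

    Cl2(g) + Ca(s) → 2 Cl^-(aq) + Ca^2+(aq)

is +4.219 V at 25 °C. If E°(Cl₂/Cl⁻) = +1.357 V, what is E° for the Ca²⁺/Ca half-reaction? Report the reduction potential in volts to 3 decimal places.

In the reaction as written the Cl₂/Cl⁻ couple is reduced (cathode) and Ca²⁺/Ca is oxidized (anode), so E°cell = E°(Cl₂/Cl⁻) − E°(Ca²⁺/Ca).
E°(Ca²⁺/Ca) = E°(cathode) − E°cell = +1.357 − (+4.219) = −2.862 V.

−2.862 V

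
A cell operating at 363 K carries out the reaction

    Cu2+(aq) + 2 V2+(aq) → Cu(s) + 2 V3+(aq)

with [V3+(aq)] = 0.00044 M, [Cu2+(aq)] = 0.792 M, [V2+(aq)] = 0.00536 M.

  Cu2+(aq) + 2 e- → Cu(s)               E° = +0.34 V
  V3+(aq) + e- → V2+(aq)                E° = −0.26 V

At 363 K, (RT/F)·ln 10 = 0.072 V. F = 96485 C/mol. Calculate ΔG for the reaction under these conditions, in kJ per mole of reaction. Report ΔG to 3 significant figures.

With Cu²⁺/Cu reduced at the cathode, E°cell = +0.34 − (−0.26) = +0.60 V and n = 2.
Here Q = [V3+(aq)]^2 / ([Cu2+(aq)]·[V2+(aq)]^2) = 0.00851 (log Q = −2.070), giving E = +0.60 − (0.072/2)·(−2.070) = +0.6745 V.
Finally ΔG = −nFE = −(2)(96485 C/mol)(+0.6745 V) = −130 kJ/mol.

−130 kJ/mol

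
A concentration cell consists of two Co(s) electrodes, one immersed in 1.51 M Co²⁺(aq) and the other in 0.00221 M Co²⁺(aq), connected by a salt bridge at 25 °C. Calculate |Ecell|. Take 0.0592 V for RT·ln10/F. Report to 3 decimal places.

0.084 V

For a concentration cell E°cell = 0, since both electrodes use the same couple.
The compartment with the higher Co²⁺(aq) concentration (1.51 M) acts as the cathode; ions are reduced there and produced at the dilute (0.00221 M) anode.
With n = 2, Ecell = −(0.0592/2)·log([dilute]/[conc]) = −(0.0592/2)·log(0.00221/1.51) = +0.084 V.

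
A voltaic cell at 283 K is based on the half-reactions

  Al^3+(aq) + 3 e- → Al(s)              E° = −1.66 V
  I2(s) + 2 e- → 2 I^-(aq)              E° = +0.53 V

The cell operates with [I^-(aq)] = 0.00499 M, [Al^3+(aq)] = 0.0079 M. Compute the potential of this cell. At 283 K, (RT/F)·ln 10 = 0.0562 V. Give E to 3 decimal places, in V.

+2.359 V

Since E°(I₂/I⁻) > E°(Al³⁺/Al), I₂/I⁻ serves as the cathode.
The standard potential is +0.53 − (−1.66) = +2.19 V and the balanced reaction transfers n = 6 electrons.
For the overall reaction 3 I2(s) + 2 Al(s) → 6 I^-(aq) + 2 Al^3+(aq), Q = [I^-(aq)]^6·[Al^3+(aq)]^2 = 9.64×10^−19, giving log Q = −18.016.
By the Nernst equation, E = +2.19 − (0.0562/6)·(−18.016) = +2.359 V.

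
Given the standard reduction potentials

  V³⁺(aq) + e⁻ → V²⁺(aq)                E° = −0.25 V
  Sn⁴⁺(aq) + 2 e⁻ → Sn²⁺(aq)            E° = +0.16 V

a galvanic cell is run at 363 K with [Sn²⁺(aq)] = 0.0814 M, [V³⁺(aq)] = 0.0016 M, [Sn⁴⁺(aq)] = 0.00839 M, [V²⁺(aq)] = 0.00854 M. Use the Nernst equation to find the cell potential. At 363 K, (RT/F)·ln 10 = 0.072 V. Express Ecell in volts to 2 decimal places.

+0.43 V

The Sn⁴⁺/Sn²⁺ couple has the more positive E°, so it is the cathode; V³⁺/V²⁺ is the anode.
E°cell = +0.16 − (−0.25) = +0.41 V, with n = 2 electrons transferred.
The balanced reaction is Sn⁴⁺(aq) + 2 V²⁺(aq) → Sn²⁺(aq) + 2 V³⁺(aq), so Q = ([Sn²⁺(aq)]·[V³⁺(aq)]^2) / ([Sn⁴⁺(aq)]·[V²⁺(aq)]^2) = 0.341 and log Q = −0.468.
By the Nernst equation, E = +0.41 − (0.072/2)·(−0.468) = +0.43 V.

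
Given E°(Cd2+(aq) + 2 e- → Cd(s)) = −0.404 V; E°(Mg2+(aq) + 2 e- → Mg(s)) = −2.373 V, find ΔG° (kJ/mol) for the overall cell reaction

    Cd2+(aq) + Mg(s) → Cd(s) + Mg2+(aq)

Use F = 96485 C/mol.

−380 kJ/mol

In the reaction as written Cd2+(aq) is reduced, so the Cd²⁺/Cd couple is the cathode and Mg²⁺/Mg is the anode.
E°cell = −0.404 − (−2.373) = +1.969 V; balancing electrons gives n = 2.
ΔG° = −nFE°cell = −(2)(96485)(+1.969) J/mol = −380 kJ/mol.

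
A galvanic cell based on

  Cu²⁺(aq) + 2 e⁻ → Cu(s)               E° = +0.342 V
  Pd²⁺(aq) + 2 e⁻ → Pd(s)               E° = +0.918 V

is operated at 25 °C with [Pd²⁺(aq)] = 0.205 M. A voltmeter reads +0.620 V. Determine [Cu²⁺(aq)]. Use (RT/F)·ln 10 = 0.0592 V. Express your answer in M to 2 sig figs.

0.0067 M

Pd²⁺/Pd is the cathode (higher E°); E°cell = +0.918 − (+0.342) = +0.576 V with n = 2.
Since E = E° − (0.0592/n)·log Q, log Q = n(E° − E)/0.0592 = −1.486.
For Pd²⁺(aq) + Cu(s) → Pd(s) + Cu²⁺(aq), the reaction quotient is Q = [Cu²⁺(aq)] / [Pd²⁺(aq)].
Isolating [Cu²⁺(aq)] in Q = 10^{−1.486} yields log [Cu²⁺(aq)] = −2.174, i.e. 0.0067 M.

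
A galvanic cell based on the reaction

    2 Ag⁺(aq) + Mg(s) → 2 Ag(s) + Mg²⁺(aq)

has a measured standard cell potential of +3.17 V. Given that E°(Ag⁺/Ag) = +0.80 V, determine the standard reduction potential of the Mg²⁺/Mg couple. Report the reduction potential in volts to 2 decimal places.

In the reaction as written the Ag⁺/Ag couple is reduced (cathode) and Mg²⁺/Mg is oxidized (anode), so E°cell = E°(Ag⁺/Ag) − E°(Mg²⁺/Mg).
E°(Mg²⁺/Mg) = E°(cathode) − E°cell = +0.80 − (+3.17) = −2.37 V.

−2.37 V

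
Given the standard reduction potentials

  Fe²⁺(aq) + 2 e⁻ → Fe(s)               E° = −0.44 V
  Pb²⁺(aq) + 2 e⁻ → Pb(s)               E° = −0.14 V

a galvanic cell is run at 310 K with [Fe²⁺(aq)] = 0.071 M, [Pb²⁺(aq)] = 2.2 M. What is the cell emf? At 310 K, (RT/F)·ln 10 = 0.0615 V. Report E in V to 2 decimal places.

+0.35 V

Pb²⁺/Pb is reduced (cathode, E° = −0.14 V) and Fe²⁺/Fe is oxidized (anode).
E°cell = −0.14 − (−0.44) = +0.30 V, with n = 2 electrons transferred.
The balanced reaction is Pb²⁺(aq) + Fe(s) → Pb(s) + Fe²⁺(aq), so Q = [Fe²⁺(aq)] / [Pb²⁺(aq)] = 0.0323 and log Q = −1.491.
E = E° − (0.0615/n)·log Q = +0.30 − (0.0615/2)(−1.491) = +0.35 V.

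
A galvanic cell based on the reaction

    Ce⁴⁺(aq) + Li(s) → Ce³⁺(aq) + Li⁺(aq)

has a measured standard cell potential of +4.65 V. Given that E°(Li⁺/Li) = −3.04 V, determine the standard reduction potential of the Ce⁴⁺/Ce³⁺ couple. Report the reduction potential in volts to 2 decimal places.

+1.61 V

In the reaction as written the Ce⁴⁺/Ce³⁺ couple is reduced (cathode) and Li⁺/Li is oxidized (anode), so E°cell = E°(Ce⁴⁺/Ce³⁺) − E°(Li⁺/Li).
E°(Ce⁴⁺/Ce³⁺) = E°cell + E°(anode) = +4.65 + (−3.04) = +1.61 V.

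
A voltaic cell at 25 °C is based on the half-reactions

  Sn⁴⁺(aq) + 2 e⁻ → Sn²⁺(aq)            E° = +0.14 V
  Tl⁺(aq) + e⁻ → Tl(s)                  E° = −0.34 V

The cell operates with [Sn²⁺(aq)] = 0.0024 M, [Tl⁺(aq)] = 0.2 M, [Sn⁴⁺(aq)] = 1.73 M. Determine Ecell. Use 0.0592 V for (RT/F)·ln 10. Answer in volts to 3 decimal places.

+0.606 V

Sn⁴⁺/Sn²⁺ is reduced (cathode, E° = +0.14 V) and Tl⁺/Tl is oxidized (anode).
The standard potential is +0.14 − (−0.34) = +0.48 V and the balanced reaction transfers n = 2 electrons.
Balancing gives Sn⁴⁺(aq) + 2 Tl(s) → Sn²⁺(aq) + 2 Tl⁺(aq); hence Q = ([Sn²⁺(aq)]·[Tl⁺(aq)]^2) / [Sn⁴⁺(aq)] = 5.55×10^−5 (log Q = −4.256).
By the Nernst equation, E = +0.48 − (0.0592/2)·(−4.256) = +0.606 V.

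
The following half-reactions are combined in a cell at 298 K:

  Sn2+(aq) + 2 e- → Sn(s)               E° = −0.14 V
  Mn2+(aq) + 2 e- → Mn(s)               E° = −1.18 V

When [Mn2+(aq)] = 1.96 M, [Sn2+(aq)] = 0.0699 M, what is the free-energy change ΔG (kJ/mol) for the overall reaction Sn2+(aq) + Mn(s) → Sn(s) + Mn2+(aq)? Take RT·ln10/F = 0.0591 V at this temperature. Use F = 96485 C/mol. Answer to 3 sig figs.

−192 kJ/mol

With Sn²⁺/Sn reduced at the cathode, E°cell = −0.14 − (−1.18) = +1.04 V and n = 2.
Q = [Mn2+(aq)] / [Sn2+(aq)] = 28, so log Q = 1.448 and E = +1.04 − (0.0591/2)(1.448) = +0.9972 V.
ΔG = −nFE = −(2)(96485)(+0.9972) J/mol = −192 kJ/mol.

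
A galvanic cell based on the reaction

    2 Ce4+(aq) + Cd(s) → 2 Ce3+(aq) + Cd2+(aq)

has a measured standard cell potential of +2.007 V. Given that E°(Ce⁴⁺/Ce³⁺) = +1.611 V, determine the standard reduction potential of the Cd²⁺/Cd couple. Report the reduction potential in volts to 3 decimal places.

−0.396 V

In the reaction as written the Ce⁴⁺/Ce³⁺ couple is reduced (cathode) and Cd²⁺/Cd is oxidized (anode), so E°cell = E°(Ce⁴⁺/Ce³⁺) − E°(Cd²⁺/Cd).
E°(Cd²⁺/Cd) = E°(cathode) − E°cell = +1.611 − (+2.007) = −0.396 V.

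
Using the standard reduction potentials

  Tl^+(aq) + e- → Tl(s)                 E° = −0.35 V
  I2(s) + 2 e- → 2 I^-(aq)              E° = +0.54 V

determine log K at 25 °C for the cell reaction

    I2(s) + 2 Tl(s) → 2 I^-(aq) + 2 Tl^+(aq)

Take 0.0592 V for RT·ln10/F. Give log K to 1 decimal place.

log K = 30.1

The I₂/I⁻ couple is reduced (cathode); E°cell = +0.54 − (−0.35) = +0.89 V with n = 2.
At equilibrium E = 0, so log K = nE°cell / 0.0592 = (2)(+0.89) / 0.0592 = 30.1.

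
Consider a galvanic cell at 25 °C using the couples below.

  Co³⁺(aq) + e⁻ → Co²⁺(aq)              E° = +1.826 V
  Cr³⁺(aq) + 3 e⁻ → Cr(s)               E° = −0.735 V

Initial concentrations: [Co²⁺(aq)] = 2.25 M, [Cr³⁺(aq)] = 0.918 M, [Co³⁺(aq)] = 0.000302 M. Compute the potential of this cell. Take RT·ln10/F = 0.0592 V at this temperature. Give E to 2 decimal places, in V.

Since E°(Co³⁺/Co²⁺) > E°(Cr³⁺/Cr), Co³⁺/Co²⁺ serves as the cathode.
E°cell = E°cat − E°an = +1.826 − (−0.735) = +2.561 V; n = 3.
The balanced reaction is 3 Co³⁺(aq) + Cr(s) → 3 Co²⁺(aq) + Cr³⁺(aq), so Q = ([Co²⁺(aq)]^3·[Cr³⁺(aq)]) / [Co³⁺(aq)]^3 = 3.8×10^11 and log Q = 11.579.
Applying E = E° − (RT ln10/nF)·log Q gives +2.561 − (0.0592/3)(11.579) = +2.33 V.

+2.33 V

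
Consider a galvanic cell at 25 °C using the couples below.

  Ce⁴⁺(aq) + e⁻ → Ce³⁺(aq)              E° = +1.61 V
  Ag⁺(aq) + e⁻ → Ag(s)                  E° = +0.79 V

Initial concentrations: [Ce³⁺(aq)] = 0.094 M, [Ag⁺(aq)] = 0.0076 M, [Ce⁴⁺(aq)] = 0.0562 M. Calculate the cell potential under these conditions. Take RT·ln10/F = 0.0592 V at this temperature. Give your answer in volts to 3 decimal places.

+0.932 V

The Ce⁴⁺/Ce³⁺ couple has the more positive E°, so it is the cathode; Ag⁺/Ag is the anode.
The standard potential is +1.61 − (+0.79) = +0.82 V and the balanced reaction transfers n = 1 electron.
For the overall reaction Ce⁴⁺(aq) + Ag(s) → Ce³⁺(aq) + Ag⁺(aq), Q = ([Ce³⁺(aq)]·[Ag⁺(aq)]) / [Ce⁴⁺(aq)] = 0.0127, giving log Q = −1.896.
By the Nernst equation, E = +0.82 − (0.0592/1)·(−1.896) = +0.932 V.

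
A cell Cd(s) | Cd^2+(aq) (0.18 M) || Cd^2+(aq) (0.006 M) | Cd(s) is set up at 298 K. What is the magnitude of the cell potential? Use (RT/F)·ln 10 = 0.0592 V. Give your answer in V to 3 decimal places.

0.044 V

For a concentration cell E°cell = 0, since both electrodes use the same couple.
The compartment with the higher Cd^2+(aq) concentration (0.18 M) acts as the cathode; ions are reduced there and produced at the dilute (0.006 M) anode.
With n = 2, Ecell = −(0.0592/2)·log([dilute]/[conc]) = −(0.0592/2)·log(0.006/0.18) = +0.044 V.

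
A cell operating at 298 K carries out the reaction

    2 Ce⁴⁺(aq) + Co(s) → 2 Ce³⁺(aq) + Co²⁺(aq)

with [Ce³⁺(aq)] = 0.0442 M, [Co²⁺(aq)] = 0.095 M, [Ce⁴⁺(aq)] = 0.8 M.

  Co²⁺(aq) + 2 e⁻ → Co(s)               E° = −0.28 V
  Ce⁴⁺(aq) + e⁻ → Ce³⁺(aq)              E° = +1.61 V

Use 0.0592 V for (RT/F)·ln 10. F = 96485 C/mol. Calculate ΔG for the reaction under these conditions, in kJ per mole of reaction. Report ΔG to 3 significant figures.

The standard cell potential is +1.61 − (−0.28) = +1.89 V, with n = 2 electrons in the balanced equation.
Here Q = ([Ce³⁺(aq)]^2·[Co²⁺(aq)]) / [Ce⁴⁺(aq)]^2 = 0.00029 (log Q = −3.538), giving E = +1.89 − (0.0592/2)·(−3.538) = +1.9947 V.
Finally ΔG = −nFE = −(2)(96485 C/mol)(+1.9947 V) = −385 kJ/mol.

−385 kJ/mol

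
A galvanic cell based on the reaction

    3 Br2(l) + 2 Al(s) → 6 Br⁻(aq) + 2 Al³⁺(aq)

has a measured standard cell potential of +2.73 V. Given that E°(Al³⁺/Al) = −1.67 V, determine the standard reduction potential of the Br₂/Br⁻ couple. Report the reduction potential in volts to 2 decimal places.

+1.06 V

In the reaction as written the Br₂/Br⁻ couple is reduced (cathode) and Al³⁺/Al is oxidized (anode), so E°cell = E°(Br₂/Br⁻) − E°(Al³⁺/Al).
E°(Br₂/Br⁻) = E°cell + E°(anode) = +2.73 + (−1.67) = +1.06 V.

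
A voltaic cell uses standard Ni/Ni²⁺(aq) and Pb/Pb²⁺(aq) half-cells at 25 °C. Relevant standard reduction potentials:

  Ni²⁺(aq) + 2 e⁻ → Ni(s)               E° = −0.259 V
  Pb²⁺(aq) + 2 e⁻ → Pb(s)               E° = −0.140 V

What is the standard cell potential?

+0.119 V

Of the two couples in this cell, the one with the more positive reduction potential is reduced at the cathode: here that is Pb²⁺/Pb (−0.140 V); Ni²⁺/Ni (−0.259 V) is the anode.
E°cell = E°(cathode) − E°(anode) = −0.140 − (−0.259) = +0.119 V.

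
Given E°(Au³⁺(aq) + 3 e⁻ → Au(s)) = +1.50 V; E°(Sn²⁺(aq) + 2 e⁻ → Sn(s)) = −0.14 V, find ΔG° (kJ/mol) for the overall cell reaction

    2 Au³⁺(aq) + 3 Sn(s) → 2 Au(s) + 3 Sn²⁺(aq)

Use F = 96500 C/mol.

−950 kJ/mol

In the reaction as written Au³⁺(aq) is reduced, so the Au³⁺/Au couple is the cathode and Sn²⁺/Sn is the anode.
E°cell = +1.50 − (−0.14) = +1.64 V; balancing electrons gives n = 6.
ΔG° = −nFE°cell = −(6)(96500)(+1.64) J/mol = −950 kJ/mol.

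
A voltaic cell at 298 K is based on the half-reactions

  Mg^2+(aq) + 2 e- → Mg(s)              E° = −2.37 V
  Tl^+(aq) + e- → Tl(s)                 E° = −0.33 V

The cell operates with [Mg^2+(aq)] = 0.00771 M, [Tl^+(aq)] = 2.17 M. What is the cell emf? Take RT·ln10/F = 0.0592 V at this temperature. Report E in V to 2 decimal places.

The Tl⁺/Tl couple has the more positive E°, so it is the cathode; Mg²⁺/Mg is the anode.
E°cell = E°cat − E°an = −0.33 − (−2.37) = +2.04 V; n = 2.
Balancing gives 2 Tl^+(aq) + Mg(s) → 2 Tl(s) + Mg^2+(aq); hence Q = [Mg^2+(aq)] / [Tl^+(aq)]^2 = 0.00164 (log Q = −2.786).
By the Nernst equation, E = +2.04 − (0.0592/2)·(−2.786) = +2.12 V.

+2.12 V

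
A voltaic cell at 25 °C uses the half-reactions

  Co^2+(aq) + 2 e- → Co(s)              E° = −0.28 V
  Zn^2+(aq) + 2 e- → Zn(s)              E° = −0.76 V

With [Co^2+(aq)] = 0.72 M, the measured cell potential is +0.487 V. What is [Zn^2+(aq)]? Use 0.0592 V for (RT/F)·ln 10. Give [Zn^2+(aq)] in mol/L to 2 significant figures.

Co²⁺/Co is the cathode (higher E°); E°cell = −0.28 − (−0.76) = +0.48 V with n = 2.
Since E = E° − (0.0592/n)·log Q, log Q = n(E° − E)/0.0592 = −0.236.
The balanced reaction is Co^2+(aq) + Zn(s) → Co(s) + Zn^2+(aq), so Q = [Zn^2+(aq)] / [Co^2+(aq)].
Solving for the unknown gives log [Zn^2+(aq)] = −0.379, so [Zn^2+(aq)] ≈ 0.42 M.

0.42 M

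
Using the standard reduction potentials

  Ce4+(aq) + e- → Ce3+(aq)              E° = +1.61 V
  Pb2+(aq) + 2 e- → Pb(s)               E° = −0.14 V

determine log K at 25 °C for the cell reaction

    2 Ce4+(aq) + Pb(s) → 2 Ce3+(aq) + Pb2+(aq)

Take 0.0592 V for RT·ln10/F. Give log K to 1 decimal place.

The Ce⁴⁺/Ce³⁺ couple is reduced (cathode); E°cell = +1.61 − (−0.14) = +1.75 V with n = 2.
At equilibrium E = 0, so log K = nE°cell / 0.0592 = (2)(+1.75) / 0.0592 = 59.1.

log K = 59.1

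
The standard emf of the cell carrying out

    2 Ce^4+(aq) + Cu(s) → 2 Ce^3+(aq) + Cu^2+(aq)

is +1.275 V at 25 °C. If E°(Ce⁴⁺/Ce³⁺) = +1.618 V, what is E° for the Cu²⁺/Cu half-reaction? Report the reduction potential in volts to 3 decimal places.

In the reaction as written the Ce⁴⁺/Ce³⁺ couple is reduced (cathode) and Cu²⁺/Cu is oxidized (anode), so E°cell = E°(Ce⁴⁺/Ce³⁺) − E°(Cu²⁺/Cu).
E°(Cu²⁺/Cu) = E°(cathode) − E°cell = +1.618 − (+1.275) = +0.343 V.

+0.343 V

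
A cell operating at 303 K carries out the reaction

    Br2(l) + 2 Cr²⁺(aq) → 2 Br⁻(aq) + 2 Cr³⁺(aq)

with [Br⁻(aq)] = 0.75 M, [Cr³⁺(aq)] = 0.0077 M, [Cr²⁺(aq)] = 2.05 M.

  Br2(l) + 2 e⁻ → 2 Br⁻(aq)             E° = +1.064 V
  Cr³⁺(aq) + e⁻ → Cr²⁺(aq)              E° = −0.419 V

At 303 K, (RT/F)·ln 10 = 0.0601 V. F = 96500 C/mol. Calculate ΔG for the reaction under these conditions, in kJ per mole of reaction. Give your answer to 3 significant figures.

With Br₂/Br⁻ reduced at the cathode, E°cell = +1.064 − (−0.419) = +1.483 V and n = 2.
Here Q = ([Br⁻(aq)]^2·[Cr³⁺(aq)]^2) / [Cr²⁺(aq)]^2 = 7.94×10^−6 (log Q = −5.100), giving E = +1.483 − (0.0601/2)·(−5.100) = +1.6363 V.
ΔG = −nFE = −(2)(96500)(+1.6363) J/mol = −316 kJ/mol.

−316 kJ/mol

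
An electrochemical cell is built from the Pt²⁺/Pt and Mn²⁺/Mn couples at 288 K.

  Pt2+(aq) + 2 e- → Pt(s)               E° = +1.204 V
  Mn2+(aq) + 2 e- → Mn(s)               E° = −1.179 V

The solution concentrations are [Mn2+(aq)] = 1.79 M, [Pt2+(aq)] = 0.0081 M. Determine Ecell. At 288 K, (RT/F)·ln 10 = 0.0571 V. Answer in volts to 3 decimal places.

+2.316 V

The Pt²⁺/Pt couple has the more positive E°, so it is the cathode; Mn²⁺/Mn is the anode.
E°cell = E°cat − E°an = +1.204 − (−1.179) = +2.383 V; n = 2.
The balanced reaction is Pt2+(aq) + Mn(s) → Pt(s) + Mn2+(aq), so Q = [Mn2+(aq)] / [Pt2+(aq)] = 221 and log Q = 2.344.
By the Nernst equation, E = +2.383 − (0.0571/2)·(2.344) = +2.316 V.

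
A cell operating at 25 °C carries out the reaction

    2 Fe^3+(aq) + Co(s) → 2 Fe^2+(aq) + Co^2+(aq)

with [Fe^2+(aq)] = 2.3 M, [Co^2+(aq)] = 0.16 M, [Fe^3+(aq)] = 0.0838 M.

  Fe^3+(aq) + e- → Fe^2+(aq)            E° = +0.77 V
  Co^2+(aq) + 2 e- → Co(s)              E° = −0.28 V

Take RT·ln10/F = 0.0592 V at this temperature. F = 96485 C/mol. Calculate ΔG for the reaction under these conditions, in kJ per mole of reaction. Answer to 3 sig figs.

With Fe³⁺/Fe²⁺ reduced at the cathode, E°cell = +0.77 − (−0.28) = +1.05 V and n = 2.
Q = ([Fe^2+(aq)]^2·[Co^2+(aq)]) / [Fe^3+(aq)]^2 = 121, so log Q = 2.081 and E = +1.05 − (0.0592/2)(2.081) = +0.9884 V.
Finally ΔG = −nFE = −(2)(96485 C/mol)(+0.9884 V) = −191 kJ/mol.

−191 kJ/mol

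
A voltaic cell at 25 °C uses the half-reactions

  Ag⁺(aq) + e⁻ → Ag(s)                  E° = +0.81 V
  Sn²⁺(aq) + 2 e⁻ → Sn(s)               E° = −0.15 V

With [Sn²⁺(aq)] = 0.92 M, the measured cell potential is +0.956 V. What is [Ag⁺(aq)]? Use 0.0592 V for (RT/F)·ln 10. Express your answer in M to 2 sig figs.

0.82 M

The Ag⁺/Ag couple has the larger reduction potential, so it is the cathode: E°cell = +0.81 − (−0.15) = +0.96 V and n = 2.
Rearranging E = E° − (0.0592/n)·log Q gives log Q = 2(+0.96 − (+0.956))/0.0592 = 0.135.
The balanced reaction is 2 Ag⁺(aq) + Sn(s) → 2 Ag(s) + Sn²⁺(aq), so Q = [Sn²⁺(aq)] / [Ag⁺(aq)]^2.
Substituting the known concentrations and solving, log [Ag⁺(aq)] = −0.086 and [Ag⁺(aq)] = 0.82 M.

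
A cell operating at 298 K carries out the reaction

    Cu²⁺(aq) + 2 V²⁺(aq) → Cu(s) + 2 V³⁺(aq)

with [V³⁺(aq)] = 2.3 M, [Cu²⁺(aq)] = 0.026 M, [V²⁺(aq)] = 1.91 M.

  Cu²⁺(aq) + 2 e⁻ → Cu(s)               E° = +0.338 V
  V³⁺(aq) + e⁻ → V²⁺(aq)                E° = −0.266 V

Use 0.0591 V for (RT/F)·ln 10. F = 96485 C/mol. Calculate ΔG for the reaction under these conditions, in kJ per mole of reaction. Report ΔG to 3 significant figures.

−107 kJ/mol

With Cu²⁺/Cu reduced at the cathode, E°cell = +0.338 − (−0.266) = +0.604 V and n = 2.
Q = [V³⁺(aq)]^2 / ([Cu²⁺(aq)]·[V²⁺(aq)]^2) = 55.8, so log Q = 1.746 and E = +0.604 − (0.0591/2)(1.746) = +0.5524 V.
ΔG = −nFE = −(2)(96485)(+0.5524) J/mol = −107 kJ/mol.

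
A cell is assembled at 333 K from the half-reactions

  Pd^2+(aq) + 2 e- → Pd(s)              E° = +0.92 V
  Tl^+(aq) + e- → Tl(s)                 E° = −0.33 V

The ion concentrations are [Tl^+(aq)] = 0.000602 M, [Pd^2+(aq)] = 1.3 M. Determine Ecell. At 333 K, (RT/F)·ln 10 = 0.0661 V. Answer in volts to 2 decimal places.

+1.47 V

Since E°(Pd²⁺/Pd) > E°(Tl⁺/Tl), Pd²⁺/Pd serves as the cathode.
E°cell = +0.92 − (−0.33) = +1.25 V, with n = 2 electrons transferred.
For the overall reaction Pd^2+(aq) + 2 Tl(s) → Pd(s) + 2 Tl^+(aq), Q = [Tl^+(aq)]^2 / [Pd^2+(aq)] = 2.79×10^−7, giving log Q = −6.555.
By the Nernst equation, E = +1.25 − (0.0661/2)·(−6.555) = +1.47 V.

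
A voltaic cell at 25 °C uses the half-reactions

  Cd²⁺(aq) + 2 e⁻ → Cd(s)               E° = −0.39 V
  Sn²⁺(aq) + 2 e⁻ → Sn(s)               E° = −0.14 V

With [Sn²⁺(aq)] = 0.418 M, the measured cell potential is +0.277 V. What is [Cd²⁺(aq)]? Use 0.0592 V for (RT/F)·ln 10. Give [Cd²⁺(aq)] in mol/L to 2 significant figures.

Sn²⁺/Sn is the cathode (higher E°); E°cell = −0.14 − (−0.39) = +0.25 V with n = 2.
Since E = E° − (0.0592/n)·log Q, log Q = n(E° − E)/0.0592 = −0.912.
For Sn²⁺(aq) + Cd(s) → Sn(s) + Cd²⁺(aq), the reaction quotient is Q = [Cd²⁺(aq)] / [Sn²⁺(aq)].
Isolating [Cd²⁺(aq)] in Q = 10^{−0.912} yields log [Cd²⁺(aq)] = −1.291, i.e. 0.051 M.

0.051 M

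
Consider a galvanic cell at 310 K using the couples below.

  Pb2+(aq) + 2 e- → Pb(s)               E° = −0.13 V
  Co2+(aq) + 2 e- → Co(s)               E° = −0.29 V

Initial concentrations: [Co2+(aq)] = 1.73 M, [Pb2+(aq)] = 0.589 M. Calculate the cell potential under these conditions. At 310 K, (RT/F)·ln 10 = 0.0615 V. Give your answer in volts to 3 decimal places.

The Pb²⁺/Pb couple has the more positive E°, so it is the cathode; Co²⁺/Co is the anode.
E°cell = E°cat − E°an = −0.13 − (−0.29) = +0.16 V; n = 2.
The balanced reaction is Pb2+(aq) + Co(s) → Pb(s) + Co2+(aq), so Q = [Co2+(aq)] / [Pb2+(aq)] = 2.94 and log Q = 0.468.
Applying E = E° − (RT ln10/nF)·log Q gives +0.16 − (0.0615/2)(0.468) = +0.146 V.

+0.146 V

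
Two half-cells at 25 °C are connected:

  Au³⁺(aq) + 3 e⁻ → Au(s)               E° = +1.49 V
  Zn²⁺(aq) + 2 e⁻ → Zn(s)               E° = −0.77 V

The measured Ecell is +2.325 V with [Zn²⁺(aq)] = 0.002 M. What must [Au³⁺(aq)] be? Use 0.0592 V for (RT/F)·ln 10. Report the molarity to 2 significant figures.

Au³⁺/Au is the cathode (higher E°); E°cell = +1.49 − (−0.77) = +2.26 V with n = 6.
From the Nernst equation, log Q = n(E° − E)/0.0592 = 6·(+2.26 − (+2.325))/0.0592 = −6.588.
For 2 Au³⁺(aq) + 3 Zn(s) → 2 Au(s) + 3 Zn²⁺(aq), the reaction quotient is Q = [Zn²⁺(aq)]^3 / [Au³⁺(aq)]^2.
Substituting the known concentrations and solving, log [Au³⁺(aq)] = −0.754 and [Au³⁺(aq)] = 0.18 M.

0.18 M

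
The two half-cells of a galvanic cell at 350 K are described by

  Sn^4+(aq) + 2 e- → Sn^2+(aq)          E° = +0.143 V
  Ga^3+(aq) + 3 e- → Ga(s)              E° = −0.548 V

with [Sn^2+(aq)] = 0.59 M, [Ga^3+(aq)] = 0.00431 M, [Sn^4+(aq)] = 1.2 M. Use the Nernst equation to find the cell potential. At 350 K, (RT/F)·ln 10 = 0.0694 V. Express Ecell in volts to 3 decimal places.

+0.756 V

Sn⁴⁺/Sn²⁺ is reduced (cathode, E° = +0.143 V) and Ga³⁺/Ga is oxidized (anode).
The standard potential is +0.143 − (−0.548) = +0.691 V and the balanced reaction transfers n = 6 electrons.
Balancing gives 3 Sn^4+(aq) + 2 Ga(s) → 3 Sn^2+(aq) + 2 Ga^3+(aq); hence Q = ([Sn^2+(aq)]^3·[Ga^3+(aq)]^2) / [Sn^4+(aq)]^3 = 2.21×10^−6 (log Q = −5.656).
E = E° − (0.0694/n)·log Q = +0.691 − (0.0694/6)(−5.656) = +0.756 V.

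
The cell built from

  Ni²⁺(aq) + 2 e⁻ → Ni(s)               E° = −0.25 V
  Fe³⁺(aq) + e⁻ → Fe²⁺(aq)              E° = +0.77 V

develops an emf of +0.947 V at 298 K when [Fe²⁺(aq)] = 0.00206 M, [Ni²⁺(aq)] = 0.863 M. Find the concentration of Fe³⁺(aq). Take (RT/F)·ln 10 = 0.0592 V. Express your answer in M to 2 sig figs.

0.00011 M

With Fe³⁺/Fe²⁺ at the cathode and Ni²⁺/Ni at the anode, E°cell = +0.77 − (−0.25) = +1.02 V (n = 2).
From the Nernst equation, log Q = n(E° − E)/0.0592 = 2·(+1.02 − (+0.947))/0.0592 = 2.466.
For 2 Fe³⁺(aq) + Ni(s) → 2 Fe²⁺(aq) + Ni²⁺(aq), the reaction quotient is Q = ([Fe²⁺(aq)]^2·[Ni²⁺(aq)]) / [Fe³⁺(aq)]^2.
Isolating [Fe³⁺(aq)] in Q = 10^{2.466} yields log [Fe³⁺(aq)] = −3.951, i.e. 0.00011 M.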